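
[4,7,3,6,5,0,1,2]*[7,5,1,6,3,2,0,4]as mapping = [0→3,1→4,2→6,3→0,4→2,5→7,6→5,7→1]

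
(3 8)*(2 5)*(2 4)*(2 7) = (2 5 4 7)(3 8)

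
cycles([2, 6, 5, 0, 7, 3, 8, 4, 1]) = (0 2 5 3)(1 6 8)(4 7)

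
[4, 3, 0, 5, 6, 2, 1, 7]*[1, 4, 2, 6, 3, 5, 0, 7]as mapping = [0→3, 1→6, 2→1, 3→5, 4→0, 5→2, 6→4, 7→7]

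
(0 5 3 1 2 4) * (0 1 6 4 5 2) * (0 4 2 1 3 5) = (0 1 4 3 6 2)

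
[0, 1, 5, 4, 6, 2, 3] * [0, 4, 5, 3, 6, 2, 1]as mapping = [0→0, 1→4, 2→2, 3→6, 4→1, 5→5, 6→3]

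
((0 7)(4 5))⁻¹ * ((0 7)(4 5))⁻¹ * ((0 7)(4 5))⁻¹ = (0 7)(4 5)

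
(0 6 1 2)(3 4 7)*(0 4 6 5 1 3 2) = (0 5 1)(2 4 7)(3 6)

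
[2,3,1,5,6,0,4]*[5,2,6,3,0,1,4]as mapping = [0→6,1→3,2→2,3→1,4→4,5→5,6→0]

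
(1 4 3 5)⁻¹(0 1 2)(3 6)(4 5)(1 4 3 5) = (0 4 2)(1 3)(5 6)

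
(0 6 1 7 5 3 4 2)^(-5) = (0 7 4 6 5 2 1 3)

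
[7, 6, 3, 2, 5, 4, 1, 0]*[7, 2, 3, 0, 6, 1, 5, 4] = [4, 5, 0, 3, 1, 6, 2, 7]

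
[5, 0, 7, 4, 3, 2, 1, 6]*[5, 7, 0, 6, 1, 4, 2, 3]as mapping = [0→4, 1→5, 2→3, 3→1, 4→6, 5→0, 6→7, 7→2]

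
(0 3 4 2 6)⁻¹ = (0 6 2 4 3)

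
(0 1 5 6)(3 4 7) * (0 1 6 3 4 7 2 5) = (0 6 1)(2 5 3 7 4)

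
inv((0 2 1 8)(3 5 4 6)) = (0 8 1 2)(3 6 4 5)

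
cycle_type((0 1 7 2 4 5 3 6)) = 8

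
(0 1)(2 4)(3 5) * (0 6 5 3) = (0 1 6 5)(2 4)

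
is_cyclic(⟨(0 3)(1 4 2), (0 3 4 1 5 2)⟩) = no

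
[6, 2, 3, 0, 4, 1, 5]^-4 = [5, 3, 0, 6, 4, 2, 1]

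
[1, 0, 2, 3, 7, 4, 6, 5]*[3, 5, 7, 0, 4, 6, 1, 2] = [5, 3, 7, 0, 2, 4, 1, 6]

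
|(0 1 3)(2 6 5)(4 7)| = 6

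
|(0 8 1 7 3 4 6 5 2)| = 9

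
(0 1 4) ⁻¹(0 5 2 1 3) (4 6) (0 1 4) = (0 6) (1 5 2 4 3) 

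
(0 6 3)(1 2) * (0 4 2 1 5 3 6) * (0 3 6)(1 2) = (0 3 4 1 2 5 6)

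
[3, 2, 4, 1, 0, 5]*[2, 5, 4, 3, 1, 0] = [3, 4, 1, 5, 2, 0]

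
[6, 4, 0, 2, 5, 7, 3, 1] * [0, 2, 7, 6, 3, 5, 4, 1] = [4, 3, 0, 7, 5, 1, 6, 2]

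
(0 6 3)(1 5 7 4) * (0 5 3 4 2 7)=(0 6 4 1 3 5)(2 7)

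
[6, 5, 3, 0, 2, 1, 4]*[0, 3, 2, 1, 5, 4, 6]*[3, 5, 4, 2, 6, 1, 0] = [0, 6, 5, 3, 4, 2, 1]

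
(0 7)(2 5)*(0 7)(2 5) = ()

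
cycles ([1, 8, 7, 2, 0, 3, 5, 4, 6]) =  (0 1 8 6 5 3 2 7 4)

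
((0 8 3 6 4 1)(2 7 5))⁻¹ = (0 1 4 6 3 8)(2 5 7)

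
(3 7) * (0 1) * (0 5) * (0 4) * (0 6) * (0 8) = (0 1 5 4 6 8)(3 7)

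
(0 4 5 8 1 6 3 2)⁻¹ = (0 2 3 6 1 8 5 4)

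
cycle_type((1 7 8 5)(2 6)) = 2.4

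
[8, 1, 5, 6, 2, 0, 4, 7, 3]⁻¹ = [5, 1, 4, 8, 6, 2, 3, 7, 0]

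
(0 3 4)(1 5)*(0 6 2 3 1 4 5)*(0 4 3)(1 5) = (0 5 3 1 4 6 2)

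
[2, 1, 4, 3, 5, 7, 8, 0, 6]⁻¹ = [7, 1, 0, 3, 2, 4, 8, 5, 6]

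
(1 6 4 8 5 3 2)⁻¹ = (1 2 3 5 8 4 6)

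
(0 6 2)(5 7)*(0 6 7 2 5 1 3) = (0 7 1 3)(2 6 5)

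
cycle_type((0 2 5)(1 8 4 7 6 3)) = 3.6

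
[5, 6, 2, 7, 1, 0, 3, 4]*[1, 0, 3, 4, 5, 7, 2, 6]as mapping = [0→7, 1→2, 2→3, 3→6, 4→0, 5→1, 6→4, 7→5]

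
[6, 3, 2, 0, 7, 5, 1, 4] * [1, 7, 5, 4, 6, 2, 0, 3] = [0, 4, 5, 1, 3, 2, 7, 6]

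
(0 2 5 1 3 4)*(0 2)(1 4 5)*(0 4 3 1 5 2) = (0 4)(2 5 3)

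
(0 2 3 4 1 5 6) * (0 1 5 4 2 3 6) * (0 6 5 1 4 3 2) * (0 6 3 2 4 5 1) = (0 4)(1 2)(3 6 5)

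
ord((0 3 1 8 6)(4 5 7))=15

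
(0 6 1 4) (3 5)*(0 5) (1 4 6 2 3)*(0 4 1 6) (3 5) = (0 2 5 6 1) (3 4) 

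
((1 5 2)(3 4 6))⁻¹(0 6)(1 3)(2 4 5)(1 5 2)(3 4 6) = (0 3)(1 6 2)(4 5)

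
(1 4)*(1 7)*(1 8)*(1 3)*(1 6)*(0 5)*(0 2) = (0 5 2)(1 4 7 8 3 6)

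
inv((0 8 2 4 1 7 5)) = (0 5 7 1 4 2 8)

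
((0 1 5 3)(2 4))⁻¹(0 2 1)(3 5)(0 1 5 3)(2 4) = (0 3)(1 4 5)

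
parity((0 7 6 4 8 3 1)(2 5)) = odd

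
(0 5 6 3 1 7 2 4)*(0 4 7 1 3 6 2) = (0 5 2 7)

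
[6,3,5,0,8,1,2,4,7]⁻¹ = [3,5,6,1,7,2,0,8,4]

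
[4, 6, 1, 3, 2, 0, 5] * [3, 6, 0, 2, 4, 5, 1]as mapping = [0→4, 1→1, 2→6, 3→2, 4→0, 5→3, 6→5]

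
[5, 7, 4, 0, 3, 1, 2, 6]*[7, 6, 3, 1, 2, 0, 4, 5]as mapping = [0→0, 1→5, 2→2, 3→7, 4→1, 5→6, 6→3, 7→4]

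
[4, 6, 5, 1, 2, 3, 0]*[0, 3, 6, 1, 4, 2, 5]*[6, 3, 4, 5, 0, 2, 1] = [0, 2, 4, 5, 1, 3, 6]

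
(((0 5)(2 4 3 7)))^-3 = (0 5)(2 4 3 7)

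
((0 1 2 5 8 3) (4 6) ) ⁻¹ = (0 3 8 5 2 1) (4 6) 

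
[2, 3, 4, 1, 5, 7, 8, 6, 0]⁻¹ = [8, 3, 0, 1, 2, 4, 7, 5, 6]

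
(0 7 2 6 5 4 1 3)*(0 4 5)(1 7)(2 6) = (0 1 3 4 7 6)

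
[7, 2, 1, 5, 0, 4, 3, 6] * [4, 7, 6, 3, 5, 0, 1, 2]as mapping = [0→2, 1→6, 2→7, 3→0, 4→4, 5→5, 6→3, 7→1]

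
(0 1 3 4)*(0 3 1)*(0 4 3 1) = (0 4 1) 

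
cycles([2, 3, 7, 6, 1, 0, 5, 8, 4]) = (0 2 7 8 4 1 3 6 5)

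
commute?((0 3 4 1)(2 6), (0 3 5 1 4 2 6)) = no:(0 3 4 1)(2 6) * (0 3 5 1 4 2 6) = (0 5 1 3 2), (0 3 5 1 4 2 6) * (0 3 4 1)(2 6) = (0 4 6 3 5)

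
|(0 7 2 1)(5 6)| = 4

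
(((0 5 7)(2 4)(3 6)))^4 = (0 5 7)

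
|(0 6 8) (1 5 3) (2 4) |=6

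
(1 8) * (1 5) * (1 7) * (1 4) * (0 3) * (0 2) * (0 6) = (0 3 2 6)(1 8 5 7 4)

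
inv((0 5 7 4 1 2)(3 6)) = (0 2 1 4 7 5)(3 6)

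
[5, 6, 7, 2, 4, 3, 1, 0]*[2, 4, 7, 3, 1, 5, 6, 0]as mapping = [0→5, 1→6, 2→0, 3→7, 4→1, 5→3, 6→4, 7→2]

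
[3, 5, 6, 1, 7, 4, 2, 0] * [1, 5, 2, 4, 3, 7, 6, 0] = [4, 7, 6, 5, 0, 3, 2, 1]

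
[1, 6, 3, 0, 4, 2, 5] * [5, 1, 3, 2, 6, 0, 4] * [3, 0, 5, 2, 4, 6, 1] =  [0, 4, 5, 6, 1, 2, 3]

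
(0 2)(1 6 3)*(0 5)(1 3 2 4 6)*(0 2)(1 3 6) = (0 4 1 3 6)(2 5)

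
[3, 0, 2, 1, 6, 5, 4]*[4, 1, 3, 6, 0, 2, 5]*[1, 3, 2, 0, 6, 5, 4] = [4, 6, 0, 3, 5, 2, 1]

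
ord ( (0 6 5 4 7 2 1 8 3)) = 9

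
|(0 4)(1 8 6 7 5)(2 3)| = 10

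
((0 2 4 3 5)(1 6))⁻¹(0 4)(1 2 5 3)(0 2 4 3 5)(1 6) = (0 5 6 4)(2 3)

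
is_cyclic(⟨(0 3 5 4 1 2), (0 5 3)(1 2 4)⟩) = no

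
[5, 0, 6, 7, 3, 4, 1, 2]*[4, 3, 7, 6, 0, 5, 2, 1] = [5, 4, 2, 1, 6, 0, 3, 7]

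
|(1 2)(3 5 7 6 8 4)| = 6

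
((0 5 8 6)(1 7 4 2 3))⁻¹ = (0 6 8 5)(1 3 2 4 7)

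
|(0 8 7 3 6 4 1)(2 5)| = 14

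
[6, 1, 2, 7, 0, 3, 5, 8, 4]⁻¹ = [4, 1, 2, 5, 8, 6, 0, 3, 7]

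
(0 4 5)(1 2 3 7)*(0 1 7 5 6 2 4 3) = (0 3 5 1 4 6 2)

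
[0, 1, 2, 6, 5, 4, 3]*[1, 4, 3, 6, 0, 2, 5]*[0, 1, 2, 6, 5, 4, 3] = [1, 5, 6, 4, 2, 0, 3]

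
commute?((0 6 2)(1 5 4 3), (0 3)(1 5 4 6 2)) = no:(0 6 2)(1 5 4 3) * (0 3)(1 5 4 6 2) = (0 2 3 5 6 1 4), (0 3)(1 5 4 6 2) * (0 6 2)(1 5 4 3) = (0 1 4 2 5 3 6)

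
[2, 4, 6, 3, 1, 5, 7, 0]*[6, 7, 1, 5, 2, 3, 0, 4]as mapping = [0→1, 1→2, 2→0, 3→5, 4→7, 5→3, 6→4, 7→6]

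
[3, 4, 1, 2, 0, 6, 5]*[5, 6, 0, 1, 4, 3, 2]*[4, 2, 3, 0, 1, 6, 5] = [2, 1, 5, 4, 6, 3, 0]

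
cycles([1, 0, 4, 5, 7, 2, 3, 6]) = (0 1)(2 4 7 6 3 5)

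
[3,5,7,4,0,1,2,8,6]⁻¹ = [4,5,6,0,3,1,8,2,7]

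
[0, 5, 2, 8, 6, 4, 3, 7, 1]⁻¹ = [0, 8, 2, 6, 5, 1, 4, 7, 3]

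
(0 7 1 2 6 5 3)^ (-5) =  (0 1 6 3 7 2 5)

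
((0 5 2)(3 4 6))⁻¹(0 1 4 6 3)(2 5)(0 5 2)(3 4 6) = (0 2)(1 6 3 4 5)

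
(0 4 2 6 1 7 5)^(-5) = (0 2 1 5 4 6 7)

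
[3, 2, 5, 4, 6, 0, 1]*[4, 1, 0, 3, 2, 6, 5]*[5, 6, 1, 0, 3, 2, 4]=[0, 5, 4, 1, 2, 3, 6]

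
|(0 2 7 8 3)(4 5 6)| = 15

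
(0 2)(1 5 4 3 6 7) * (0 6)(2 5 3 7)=(0 5 4 7 1 3)(2 6)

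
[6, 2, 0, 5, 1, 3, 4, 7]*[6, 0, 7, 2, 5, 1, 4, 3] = [4, 7, 6, 1, 0, 2, 5, 3]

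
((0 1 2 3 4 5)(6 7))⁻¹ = (0 5 4 3 2 1)(6 7)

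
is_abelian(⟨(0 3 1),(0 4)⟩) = no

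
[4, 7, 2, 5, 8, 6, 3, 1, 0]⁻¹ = [8, 7, 2, 6, 0, 3, 5, 1, 4]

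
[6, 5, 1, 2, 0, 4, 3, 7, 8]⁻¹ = [4, 2, 3, 6, 5, 1, 0, 7, 8]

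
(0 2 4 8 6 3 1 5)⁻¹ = (0 5 1 3 6 8 4 2)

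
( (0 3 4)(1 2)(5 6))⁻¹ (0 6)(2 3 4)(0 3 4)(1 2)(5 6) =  (0 1 4)(3 5)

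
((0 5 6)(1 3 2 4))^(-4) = (0 6 5)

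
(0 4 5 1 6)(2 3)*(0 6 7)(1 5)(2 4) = (0 2 3 4 1 7)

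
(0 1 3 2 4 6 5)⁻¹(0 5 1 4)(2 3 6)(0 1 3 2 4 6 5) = (0 3 6 1)(2 5 4)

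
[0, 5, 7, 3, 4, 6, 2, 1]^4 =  [0, 7, 6, 3, 4, 1, 5, 2]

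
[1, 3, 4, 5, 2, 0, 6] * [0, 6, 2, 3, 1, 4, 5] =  [6, 3, 1, 4, 2, 0, 5]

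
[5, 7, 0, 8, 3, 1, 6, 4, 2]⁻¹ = [2, 5, 8, 4, 7, 0, 6, 1, 3]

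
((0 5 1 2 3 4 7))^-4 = (0 2 7 1 4 5 3)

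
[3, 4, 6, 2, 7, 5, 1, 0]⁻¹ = [7, 6, 3, 0, 1, 5, 2, 4]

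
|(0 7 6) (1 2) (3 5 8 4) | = 12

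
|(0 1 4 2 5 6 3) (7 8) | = 14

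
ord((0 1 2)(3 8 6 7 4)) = 15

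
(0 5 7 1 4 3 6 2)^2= (0 7 4 6)(1 3 2 5)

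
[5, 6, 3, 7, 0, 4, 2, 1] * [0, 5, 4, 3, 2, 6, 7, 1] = [6, 7, 3, 1, 0, 2, 4, 5]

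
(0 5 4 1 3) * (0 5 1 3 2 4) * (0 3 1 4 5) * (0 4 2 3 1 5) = (0 2)(1 3 4 5)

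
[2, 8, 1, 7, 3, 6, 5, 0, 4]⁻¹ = [7, 2, 0, 4, 8, 6, 5, 3, 1]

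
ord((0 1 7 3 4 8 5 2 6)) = 9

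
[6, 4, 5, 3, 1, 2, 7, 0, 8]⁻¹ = [7, 4, 5, 3, 1, 2, 0, 6, 8]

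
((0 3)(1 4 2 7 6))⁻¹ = (0 3)(1 6 7 2 4)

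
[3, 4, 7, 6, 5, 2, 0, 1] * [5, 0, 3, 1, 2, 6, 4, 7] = [1, 2, 7, 4, 6, 3, 5, 0]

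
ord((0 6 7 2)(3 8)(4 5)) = 4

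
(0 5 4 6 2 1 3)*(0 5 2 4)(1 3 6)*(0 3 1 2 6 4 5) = (0 6 5 3)(1 4 2)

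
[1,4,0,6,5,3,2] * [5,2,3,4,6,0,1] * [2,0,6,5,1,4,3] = [6,3,4,0,2,1,5]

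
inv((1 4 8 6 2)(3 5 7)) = (1 2 6 8 4)(3 7 5)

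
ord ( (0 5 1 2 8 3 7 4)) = 8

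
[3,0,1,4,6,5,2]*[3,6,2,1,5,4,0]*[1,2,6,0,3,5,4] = [2,0,4,5,1,3,6]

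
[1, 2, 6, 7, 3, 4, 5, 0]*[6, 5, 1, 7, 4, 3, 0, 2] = [5, 1, 0, 2, 7, 4, 3, 6]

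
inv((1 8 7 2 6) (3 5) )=(1 6 2 7 8) (3 5) 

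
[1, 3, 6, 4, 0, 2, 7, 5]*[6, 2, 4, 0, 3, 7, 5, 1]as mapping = [0→2, 1→0, 2→5, 3→3, 4→6, 5→4, 6→1, 7→7]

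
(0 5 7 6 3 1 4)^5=(0 1 6 5 4 3 7)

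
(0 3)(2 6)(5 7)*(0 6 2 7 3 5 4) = (0 5 3 6 7 4)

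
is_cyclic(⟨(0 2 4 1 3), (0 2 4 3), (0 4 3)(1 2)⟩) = no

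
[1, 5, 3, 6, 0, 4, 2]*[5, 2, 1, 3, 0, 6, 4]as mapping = [0→2, 1→6, 2→3, 3→4, 4→5, 5→0, 6→1]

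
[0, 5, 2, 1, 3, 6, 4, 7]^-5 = [0, 1, 2, 3, 4, 5, 6, 7]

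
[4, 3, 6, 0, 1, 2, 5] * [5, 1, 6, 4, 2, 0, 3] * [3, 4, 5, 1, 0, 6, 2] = [5, 0, 1, 6, 4, 2, 3] 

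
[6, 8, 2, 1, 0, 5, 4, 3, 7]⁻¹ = [4, 3, 2, 7, 6, 5, 0, 8, 1]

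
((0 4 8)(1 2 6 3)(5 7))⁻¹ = (0 8 4)(1 3 6 2)(5 7)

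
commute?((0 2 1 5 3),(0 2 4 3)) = no:(0 2 1 5 3)*(0 2 4 3) = (0 4 3 2 1 5),(0 2 4 3)*(0 2 1 5 3) = (0 1 5 3 2 4)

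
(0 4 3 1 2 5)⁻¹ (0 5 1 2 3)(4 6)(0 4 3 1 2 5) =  (0 2 5 1 4)(3 6)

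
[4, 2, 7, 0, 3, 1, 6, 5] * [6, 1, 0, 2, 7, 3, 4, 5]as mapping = [0→7, 1→0, 2→5, 3→6, 4→2, 5→1, 6→4, 7→3]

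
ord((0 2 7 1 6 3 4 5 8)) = 9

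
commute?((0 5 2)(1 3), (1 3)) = yes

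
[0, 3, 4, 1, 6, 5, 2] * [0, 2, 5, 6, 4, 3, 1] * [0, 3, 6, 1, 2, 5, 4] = [0, 4, 2, 6, 3, 1, 5]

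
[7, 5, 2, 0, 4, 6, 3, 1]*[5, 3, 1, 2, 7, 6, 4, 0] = [0, 6, 1, 5, 7, 4, 2, 3]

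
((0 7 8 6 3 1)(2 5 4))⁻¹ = (0 1 3 6 8 7)(2 4 5)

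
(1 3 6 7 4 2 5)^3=(1 7 5 6 2 3 4)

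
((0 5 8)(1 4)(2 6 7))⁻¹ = (0 8 5)(1 4)(2 7 6)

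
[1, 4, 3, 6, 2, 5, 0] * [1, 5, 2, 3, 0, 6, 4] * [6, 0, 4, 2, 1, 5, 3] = [5, 6, 2, 1, 4, 3, 0] 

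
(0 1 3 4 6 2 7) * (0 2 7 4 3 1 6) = (0 6 7 2 4) 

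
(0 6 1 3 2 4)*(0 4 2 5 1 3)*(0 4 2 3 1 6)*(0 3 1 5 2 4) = (0 3 2 1)(5 6)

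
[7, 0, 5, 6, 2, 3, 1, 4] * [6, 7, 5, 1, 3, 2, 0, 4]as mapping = [0→4, 1→6, 2→2, 3→0, 4→5, 5→1, 6→7, 7→3]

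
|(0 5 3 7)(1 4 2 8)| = 4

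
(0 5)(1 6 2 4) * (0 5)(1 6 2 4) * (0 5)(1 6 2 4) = (0 5)(1 4 2 6)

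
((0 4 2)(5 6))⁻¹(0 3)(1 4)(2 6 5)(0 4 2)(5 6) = (0 5 6)(1 2)(3 4)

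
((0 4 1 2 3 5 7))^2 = (0 1 3 7 4 2 5)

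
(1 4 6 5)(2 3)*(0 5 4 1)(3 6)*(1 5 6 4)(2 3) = (0 6 1 5)(2 4)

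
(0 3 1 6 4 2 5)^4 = (0 4 3 2 1 5 6)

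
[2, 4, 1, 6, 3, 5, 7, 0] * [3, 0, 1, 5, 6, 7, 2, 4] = [1, 6, 0, 2, 5, 7, 4, 3]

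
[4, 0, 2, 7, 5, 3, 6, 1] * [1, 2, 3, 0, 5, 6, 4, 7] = [5, 1, 3, 7, 6, 0, 4, 2]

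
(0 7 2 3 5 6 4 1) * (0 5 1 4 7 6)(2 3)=(0 6 7 3 1 5)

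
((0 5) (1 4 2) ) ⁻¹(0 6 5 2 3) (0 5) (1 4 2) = (0 1 3 5 6) 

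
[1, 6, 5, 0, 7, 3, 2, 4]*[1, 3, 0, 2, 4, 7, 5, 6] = [3, 5, 7, 1, 6, 2, 0, 4]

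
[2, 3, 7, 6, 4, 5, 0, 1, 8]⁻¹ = [6, 7, 0, 1, 4, 5, 3, 2, 8]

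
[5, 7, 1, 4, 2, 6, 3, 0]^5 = [2, 3, 6, 0, 5, 1, 7, 4]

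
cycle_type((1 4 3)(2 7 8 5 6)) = 3.5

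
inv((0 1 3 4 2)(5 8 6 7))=(0 2 4 3 1)(5 7 6 8)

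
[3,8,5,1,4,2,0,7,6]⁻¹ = [6,3,5,0,4,2,8,7,1]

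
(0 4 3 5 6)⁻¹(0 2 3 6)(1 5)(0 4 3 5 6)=(0 4 2 5)(1 6)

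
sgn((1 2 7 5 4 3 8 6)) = -1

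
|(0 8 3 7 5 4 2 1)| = 8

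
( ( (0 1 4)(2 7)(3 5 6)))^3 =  (2 7)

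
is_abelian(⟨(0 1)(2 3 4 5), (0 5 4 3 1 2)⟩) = no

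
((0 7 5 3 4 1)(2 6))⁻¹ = (0 1 4 3 5 7)(2 6)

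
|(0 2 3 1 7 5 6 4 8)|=9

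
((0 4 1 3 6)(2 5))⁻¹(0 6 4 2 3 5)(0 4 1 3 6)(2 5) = (0 1 5 6 2 4)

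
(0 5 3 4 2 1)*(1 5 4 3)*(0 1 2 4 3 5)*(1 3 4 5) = (0 4 5 2)(1 3)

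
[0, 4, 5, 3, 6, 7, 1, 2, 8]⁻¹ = [0, 6, 7, 3, 1, 2, 4, 5, 8]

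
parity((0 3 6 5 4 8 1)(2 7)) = odd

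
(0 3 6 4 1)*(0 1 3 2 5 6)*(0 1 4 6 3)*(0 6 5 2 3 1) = (0 3)(1 4 6 5)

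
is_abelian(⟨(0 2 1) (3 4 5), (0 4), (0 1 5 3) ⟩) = no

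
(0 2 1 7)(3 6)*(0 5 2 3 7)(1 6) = (0 3 1)(2 6 7 5)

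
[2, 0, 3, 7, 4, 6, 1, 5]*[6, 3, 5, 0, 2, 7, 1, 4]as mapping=[0→5, 1→6, 2→0, 3→4, 4→2, 5→1, 6→3, 7→7]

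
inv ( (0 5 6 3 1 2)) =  (0 2 1 3 6 5)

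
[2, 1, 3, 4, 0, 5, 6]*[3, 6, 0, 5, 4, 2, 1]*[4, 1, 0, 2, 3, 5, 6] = [4, 6, 5, 3, 2, 0, 1]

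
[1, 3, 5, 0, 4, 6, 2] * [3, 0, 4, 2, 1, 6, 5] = [0, 2, 6, 3, 1, 5, 4]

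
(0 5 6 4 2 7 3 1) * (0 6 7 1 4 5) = (1 6 5 7 3 4 2)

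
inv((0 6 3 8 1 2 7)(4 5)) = (0 7 2 1 8 3 6)(4 5)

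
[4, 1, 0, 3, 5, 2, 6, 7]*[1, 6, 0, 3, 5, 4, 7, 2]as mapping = [0→5, 1→6, 2→1, 3→3, 4→4, 5→0, 6→7, 7→2]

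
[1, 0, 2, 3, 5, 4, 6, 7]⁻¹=[1, 0, 2, 3, 5, 4, 6, 7]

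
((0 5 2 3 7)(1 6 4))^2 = (0 2 7 5 3)(1 4 6)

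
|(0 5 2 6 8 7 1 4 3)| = 9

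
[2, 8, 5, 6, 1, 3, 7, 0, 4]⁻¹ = [7, 4, 0, 5, 8, 2, 3, 6, 1]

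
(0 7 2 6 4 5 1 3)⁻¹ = (0 3 1 5 4 6 2 7)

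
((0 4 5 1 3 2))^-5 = (0 4 5 1 3 2)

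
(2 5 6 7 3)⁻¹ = (2 3 7 6 5)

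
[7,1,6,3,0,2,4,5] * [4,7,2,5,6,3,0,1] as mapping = [0→1,1→7,2→0,3→5,4→4,5→2,6→6,7→3] 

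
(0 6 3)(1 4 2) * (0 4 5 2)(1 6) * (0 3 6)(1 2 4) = (0 2)(1 5 4 3)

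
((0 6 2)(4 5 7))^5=(0 2 6)(4 7 5)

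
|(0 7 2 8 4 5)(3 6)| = 6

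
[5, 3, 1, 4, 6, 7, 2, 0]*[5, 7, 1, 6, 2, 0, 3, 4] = [0, 6, 7, 2, 3, 4, 1, 5]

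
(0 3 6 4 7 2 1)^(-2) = (0 2 4 3 1 7 6)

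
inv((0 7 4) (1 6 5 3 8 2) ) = (0 4 7) (1 2 8 3 5 6) 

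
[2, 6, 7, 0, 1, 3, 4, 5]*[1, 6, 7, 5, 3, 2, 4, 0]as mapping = [0→7, 1→4, 2→0, 3→1, 4→6, 5→5, 6→3, 7→2]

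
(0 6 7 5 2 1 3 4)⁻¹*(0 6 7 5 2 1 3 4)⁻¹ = (0 3 2 7)(1 5 6 4)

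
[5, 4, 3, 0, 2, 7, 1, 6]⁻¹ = [3, 6, 4, 2, 1, 0, 7, 5]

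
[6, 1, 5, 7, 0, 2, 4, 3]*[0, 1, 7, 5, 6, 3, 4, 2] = [4, 1, 3, 2, 0, 7, 6, 5]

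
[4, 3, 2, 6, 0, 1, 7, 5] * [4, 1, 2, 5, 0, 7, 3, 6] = [0, 5, 2, 3, 4, 1, 6, 7]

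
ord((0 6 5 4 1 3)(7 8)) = 6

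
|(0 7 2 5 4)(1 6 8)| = 15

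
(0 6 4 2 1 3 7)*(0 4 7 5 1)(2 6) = (0 2)(1 3 5)(4 6 7)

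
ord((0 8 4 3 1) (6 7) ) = 10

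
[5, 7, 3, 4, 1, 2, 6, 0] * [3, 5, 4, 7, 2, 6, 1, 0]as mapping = [0→6, 1→0, 2→7, 3→2, 4→5, 5→4, 6→1, 7→3]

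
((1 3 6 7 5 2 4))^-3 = (1 5 3 2 6 4 7)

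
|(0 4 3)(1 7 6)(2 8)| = 6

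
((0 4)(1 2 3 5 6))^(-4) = (1 2 3 5 6)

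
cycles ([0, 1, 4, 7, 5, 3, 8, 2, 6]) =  (2 4 5 3 7)(6 8)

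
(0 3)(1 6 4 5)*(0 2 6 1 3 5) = (0 5 3 2 6 4)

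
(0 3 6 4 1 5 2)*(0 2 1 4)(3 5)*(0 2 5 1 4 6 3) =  (0 1)(2 5 4 6)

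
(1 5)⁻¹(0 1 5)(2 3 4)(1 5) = (0 5 1)(2 3 4)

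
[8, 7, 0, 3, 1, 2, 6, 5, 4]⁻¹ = [2, 4, 5, 3, 8, 7, 6, 1, 0]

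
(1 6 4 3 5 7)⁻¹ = (1 7 5 3 4 6)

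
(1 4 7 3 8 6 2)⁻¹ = (1 2 6 8 3 7 4)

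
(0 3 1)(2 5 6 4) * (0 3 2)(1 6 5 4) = (0 2 4)(1 3 6)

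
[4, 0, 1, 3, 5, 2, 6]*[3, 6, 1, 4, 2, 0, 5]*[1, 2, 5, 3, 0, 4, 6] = [5, 3, 6, 0, 1, 2, 4]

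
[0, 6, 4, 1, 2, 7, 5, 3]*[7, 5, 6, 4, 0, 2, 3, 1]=[7, 3, 0, 5, 6, 1, 2, 4]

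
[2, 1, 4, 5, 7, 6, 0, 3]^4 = [3, 1, 5, 2, 6, 4, 7, 0]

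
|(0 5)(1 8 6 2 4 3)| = 6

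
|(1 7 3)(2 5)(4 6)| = 6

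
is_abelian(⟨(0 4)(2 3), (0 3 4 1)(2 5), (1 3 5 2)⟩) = no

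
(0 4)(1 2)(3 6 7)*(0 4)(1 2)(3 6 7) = (3 7 6)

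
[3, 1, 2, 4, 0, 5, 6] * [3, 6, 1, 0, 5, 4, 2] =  [0, 6, 1, 5, 3, 4, 2]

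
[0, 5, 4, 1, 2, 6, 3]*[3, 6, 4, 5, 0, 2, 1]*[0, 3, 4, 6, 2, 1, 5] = [6, 4, 0, 5, 2, 3, 1]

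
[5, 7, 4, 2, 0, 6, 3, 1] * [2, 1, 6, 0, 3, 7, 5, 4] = [7, 4, 3, 6, 2, 5, 0, 1]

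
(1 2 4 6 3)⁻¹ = (1 3 6 4 2)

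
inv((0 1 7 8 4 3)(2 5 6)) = (0 3 4 8 7 1)(2 6 5)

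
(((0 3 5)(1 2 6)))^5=(0 5 3)(1 6 2)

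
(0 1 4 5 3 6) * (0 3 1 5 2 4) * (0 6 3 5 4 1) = (0 4 2 1 6 5)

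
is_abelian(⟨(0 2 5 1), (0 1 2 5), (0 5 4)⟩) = no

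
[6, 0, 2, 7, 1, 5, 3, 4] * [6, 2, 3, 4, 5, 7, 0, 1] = [0, 6, 3, 1, 2, 7, 4, 5]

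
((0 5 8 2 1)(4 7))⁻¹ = (0 1 2 8 5)(4 7)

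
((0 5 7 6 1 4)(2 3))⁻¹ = (0 4 1 6 7 5)(2 3)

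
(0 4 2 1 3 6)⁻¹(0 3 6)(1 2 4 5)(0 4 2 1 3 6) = (0 4 6)(1 2 5 3)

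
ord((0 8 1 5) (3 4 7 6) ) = 4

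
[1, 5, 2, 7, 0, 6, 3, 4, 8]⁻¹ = [4, 0, 2, 6, 7, 1, 5, 3, 8]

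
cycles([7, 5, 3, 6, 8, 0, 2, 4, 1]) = (0 7 4 8 1 5) (2 3 6) 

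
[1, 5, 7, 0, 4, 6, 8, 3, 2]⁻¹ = [3, 0, 8, 7, 4, 1, 5, 2, 6]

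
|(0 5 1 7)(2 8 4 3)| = 4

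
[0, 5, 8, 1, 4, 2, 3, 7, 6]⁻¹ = [0, 3, 5, 6, 4, 1, 8, 7, 2]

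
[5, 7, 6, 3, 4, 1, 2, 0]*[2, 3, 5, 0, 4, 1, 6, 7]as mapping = [0→1, 1→7, 2→6, 3→0, 4→4, 5→3, 6→5, 7→2]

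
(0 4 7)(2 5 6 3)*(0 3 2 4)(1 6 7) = (1 6 2 5 7 3 4)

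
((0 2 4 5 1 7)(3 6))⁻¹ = (0 7 1 5 4 2)(3 6)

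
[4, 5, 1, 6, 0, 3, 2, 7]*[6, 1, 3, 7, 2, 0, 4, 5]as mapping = [0→2, 1→0, 2→1, 3→4, 4→6, 5→7, 6→3, 7→5]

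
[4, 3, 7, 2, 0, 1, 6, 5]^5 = [4, 1, 2, 3, 0, 5, 6, 7]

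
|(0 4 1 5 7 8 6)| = 7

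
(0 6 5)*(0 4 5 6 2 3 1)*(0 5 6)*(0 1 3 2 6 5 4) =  (0 6 1 4 5)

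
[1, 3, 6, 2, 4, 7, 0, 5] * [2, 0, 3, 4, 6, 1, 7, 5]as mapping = [0→0, 1→4, 2→7, 3→3, 4→6, 5→5, 6→2, 7→1]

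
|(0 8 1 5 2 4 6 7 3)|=9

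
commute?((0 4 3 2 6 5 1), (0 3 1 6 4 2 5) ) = no:(0 4 3 2 6 5 1) * (0 3 1 6 4 2 5) = (0 2 4 1 3 5 6), (0 3 1 6 4 2 5) * (0 4 3 2 6 5 1) = (0 2 1 5 4 6 3) 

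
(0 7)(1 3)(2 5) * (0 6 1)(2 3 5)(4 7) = (0 4 7 6 1 5 3)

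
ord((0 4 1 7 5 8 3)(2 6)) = 14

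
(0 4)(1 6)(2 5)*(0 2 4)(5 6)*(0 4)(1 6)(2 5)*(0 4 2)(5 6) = (0 2 1)(4 6 5)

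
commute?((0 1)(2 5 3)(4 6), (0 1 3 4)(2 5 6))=no:(0 1)(2 5 3)(4 6) * (0 1 3 4)(2 5 6)=(0 3 5 4 2 6), (0 1 3 4)(2 5 6) * (0 1)(2 5 3)(4 6)=(1 2 3 6 5 4)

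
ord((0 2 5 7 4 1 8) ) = 7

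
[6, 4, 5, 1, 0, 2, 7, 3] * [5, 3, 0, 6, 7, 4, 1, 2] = [1, 7, 4, 3, 5, 0, 2, 6]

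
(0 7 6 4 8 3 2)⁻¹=(0 2 3 8 4 6 7)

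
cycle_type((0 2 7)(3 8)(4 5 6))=2.3^2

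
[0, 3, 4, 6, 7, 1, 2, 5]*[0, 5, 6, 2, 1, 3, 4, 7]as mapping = [0→0, 1→2, 2→1, 3→4, 4→7, 5→5, 6→6, 7→3]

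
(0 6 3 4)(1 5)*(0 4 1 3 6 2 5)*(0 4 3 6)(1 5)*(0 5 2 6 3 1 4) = (0 6 5 3 2 4 1)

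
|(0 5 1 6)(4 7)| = 4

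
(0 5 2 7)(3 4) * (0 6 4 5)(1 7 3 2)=(1 7 6 4 2 3 5)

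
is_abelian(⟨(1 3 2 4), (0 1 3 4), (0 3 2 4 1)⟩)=no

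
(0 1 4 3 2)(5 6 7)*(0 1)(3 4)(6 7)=(1 3 2)(5 7)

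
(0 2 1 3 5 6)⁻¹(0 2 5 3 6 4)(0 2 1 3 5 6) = (0 4 2 1 6 5)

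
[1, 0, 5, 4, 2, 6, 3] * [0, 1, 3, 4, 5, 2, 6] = [1, 0, 2, 5, 3, 6, 4] 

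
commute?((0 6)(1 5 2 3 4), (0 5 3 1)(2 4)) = no:(0 6)(1 5 2 3 4)*(0 5 3 1)(2 4) = (0 6 5 4)(1 3 2), (0 5 3 1)(2 4)*(0 6)(1 5 2 3 4) = (0 2 1 6)(3 5 4)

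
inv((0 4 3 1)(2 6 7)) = (0 1 3 4)(2 7 6)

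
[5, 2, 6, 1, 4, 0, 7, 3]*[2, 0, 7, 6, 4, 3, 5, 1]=[3, 7, 5, 0, 4, 2, 1, 6]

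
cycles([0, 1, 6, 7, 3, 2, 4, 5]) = (2 6 4 3 7 5)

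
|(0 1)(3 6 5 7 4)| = 10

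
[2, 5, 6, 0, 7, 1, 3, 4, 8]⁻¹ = [3, 5, 0, 6, 7, 1, 2, 4, 8]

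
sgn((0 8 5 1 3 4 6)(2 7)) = -1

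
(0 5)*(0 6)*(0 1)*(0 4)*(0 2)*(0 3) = (0 5 6 1 4 2 3)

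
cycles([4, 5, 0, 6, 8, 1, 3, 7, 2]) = (0 4 8 2)(1 5)(3 6)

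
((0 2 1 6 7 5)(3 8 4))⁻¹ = (0 5 7 6 1 2)(3 4 8)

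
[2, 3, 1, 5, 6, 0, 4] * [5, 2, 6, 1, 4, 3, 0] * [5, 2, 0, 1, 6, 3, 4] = [4, 2, 0, 1, 5, 3, 6]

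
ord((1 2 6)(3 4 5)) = 3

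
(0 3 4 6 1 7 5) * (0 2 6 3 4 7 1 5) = (0 4 3 7) (2 6 5) 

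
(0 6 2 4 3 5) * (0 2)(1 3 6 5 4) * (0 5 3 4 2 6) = (0 3 2 1 4)(5 6)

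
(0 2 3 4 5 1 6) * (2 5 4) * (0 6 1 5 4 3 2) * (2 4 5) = (0 5 2 4 3)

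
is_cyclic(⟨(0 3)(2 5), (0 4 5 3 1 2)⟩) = no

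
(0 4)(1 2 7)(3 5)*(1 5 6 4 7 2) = (0 7 5 3 6 4)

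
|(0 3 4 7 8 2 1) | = 7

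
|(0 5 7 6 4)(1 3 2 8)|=20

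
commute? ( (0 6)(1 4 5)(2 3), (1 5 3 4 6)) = no: (0 6)(1 4 5)(2 3) * (1 5 3 4 6) = (0 1 6)(2 4 3), (1 5 3 4 6) * (0 6)(1 4 5)(2 3) = (0 6 4)(2 3 5)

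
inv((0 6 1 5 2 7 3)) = (0 3 7 2 5 1 6)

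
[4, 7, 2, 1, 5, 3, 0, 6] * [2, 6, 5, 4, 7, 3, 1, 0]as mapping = [0→7, 1→0, 2→5, 3→6, 4→3, 5→4, 6→2, 7→1]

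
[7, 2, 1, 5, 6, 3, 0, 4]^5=[7, 2, 1, 5, 6, 3, 0, 4]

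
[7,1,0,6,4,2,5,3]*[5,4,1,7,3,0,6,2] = [2,4,5,6,3,1,0,7]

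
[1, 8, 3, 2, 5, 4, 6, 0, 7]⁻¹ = [7, 0, 3, 2, 5, 4, 6, 8, 1]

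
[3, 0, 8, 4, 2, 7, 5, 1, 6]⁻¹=[1, 7, 4, 0, 3, 6, 8, 5, 2]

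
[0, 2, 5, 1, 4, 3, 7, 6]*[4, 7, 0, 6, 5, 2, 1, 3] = [4, 0, 2, 7, 5, 6, 3, 1]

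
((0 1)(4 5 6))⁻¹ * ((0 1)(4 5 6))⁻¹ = (4 5 6)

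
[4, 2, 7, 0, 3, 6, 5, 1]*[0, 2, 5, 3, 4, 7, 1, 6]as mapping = [0→4, 1→5, 2→6, 3→0, 4→3, 5→1, 6→7, 7→2]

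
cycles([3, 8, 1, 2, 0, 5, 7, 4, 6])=(0 3 2 1 8 6 7 4)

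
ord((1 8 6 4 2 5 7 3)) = 8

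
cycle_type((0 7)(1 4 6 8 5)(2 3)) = 2^2.5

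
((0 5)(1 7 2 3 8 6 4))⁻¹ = (0 5)(1 4 6 8 3 2 7)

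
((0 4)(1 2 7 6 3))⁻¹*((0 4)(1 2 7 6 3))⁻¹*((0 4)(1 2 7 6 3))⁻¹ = (0 4)(1 7 3 2 6)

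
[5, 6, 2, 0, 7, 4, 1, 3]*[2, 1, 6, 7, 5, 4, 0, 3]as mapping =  [0→4, 1→0, 2→6, 3→2, 4→3, 5→5, 6→1, 7→7]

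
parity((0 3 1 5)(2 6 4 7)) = even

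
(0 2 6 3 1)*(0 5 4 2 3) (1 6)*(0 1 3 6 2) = (0 6 1 5 4) (2 3) 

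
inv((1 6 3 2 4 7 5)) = (1 5 7 4 2 3 6)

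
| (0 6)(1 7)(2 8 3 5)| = 4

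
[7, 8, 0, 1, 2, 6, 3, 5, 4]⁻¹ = [2, 3, 4, 6, 8, 7, 5, 0, 1]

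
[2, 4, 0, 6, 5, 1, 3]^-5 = [2, 4, 0, 6, 5, 1, 3]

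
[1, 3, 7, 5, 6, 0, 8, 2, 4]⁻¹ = [5, 0, 7, 1, 8, 3, 4, 2, 6]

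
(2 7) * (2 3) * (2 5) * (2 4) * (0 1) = (0 1)(2 7 3 5 4)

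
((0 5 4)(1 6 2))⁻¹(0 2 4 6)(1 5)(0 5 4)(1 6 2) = (0 2 5 1)(4 6)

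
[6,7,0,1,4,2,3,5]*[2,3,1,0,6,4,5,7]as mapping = [0→5,1→7,2→2,3→3,4→6,5→1,6→0,7→4]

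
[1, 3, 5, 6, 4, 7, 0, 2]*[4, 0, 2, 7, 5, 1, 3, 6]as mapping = [0→0, 1→7, 2→1, 3→3, 4→5, 5→6, 6→4, 7→2]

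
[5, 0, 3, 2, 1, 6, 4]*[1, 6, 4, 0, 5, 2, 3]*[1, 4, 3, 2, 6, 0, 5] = [3, 4, 1, 6, 5, 2, 0] 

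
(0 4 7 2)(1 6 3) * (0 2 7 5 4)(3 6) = (1 3)(4 5)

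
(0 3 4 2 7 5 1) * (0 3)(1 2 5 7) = (1 3 4 5 2)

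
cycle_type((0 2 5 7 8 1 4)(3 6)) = 2.7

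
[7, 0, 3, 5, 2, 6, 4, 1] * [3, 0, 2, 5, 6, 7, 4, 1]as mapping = [0→1, 1→3, 2→5, 3→7, 4→2, 5→4, 6→6, 7→0]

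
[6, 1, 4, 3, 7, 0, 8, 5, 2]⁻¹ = [5, 1, 8, 3, 2, 7, 0, 4, 6]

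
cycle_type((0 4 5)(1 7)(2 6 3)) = 2.3^2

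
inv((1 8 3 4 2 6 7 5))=(1 5 7 6 2 4 3 8)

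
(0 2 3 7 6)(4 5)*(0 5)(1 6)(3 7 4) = (0 2 7 1 6 5 3 4)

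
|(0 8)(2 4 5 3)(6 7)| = 4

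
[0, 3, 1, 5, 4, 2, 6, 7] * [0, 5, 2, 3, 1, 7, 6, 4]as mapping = [0→0, 1→3, 2→5, 3→7, 4→1, 5→2, 6→6, 7→4]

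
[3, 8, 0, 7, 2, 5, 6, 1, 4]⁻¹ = [2, 7, 4, 0, 8, 5, 6, 3, 1]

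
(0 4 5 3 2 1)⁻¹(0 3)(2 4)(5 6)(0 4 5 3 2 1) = (1 5)(2 4)(3 6)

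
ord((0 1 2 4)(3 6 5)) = 12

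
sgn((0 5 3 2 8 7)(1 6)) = 1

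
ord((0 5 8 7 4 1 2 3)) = 8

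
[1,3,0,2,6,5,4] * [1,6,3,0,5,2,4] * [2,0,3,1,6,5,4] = [4,2,0,1,6,3,5]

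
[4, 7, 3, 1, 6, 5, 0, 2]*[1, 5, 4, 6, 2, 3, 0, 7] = [2, 7, 6, 5, 0, 3, 1, 4]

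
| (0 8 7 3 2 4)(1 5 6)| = 6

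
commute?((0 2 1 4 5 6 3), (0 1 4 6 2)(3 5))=no:(0 2 1 4 5 6 3) * (0 1 4 6 2)(3 5)=(1 6 5 2 4 3), (0 1 4 6 2)(3 5) * (0 2 1 4 5 6 3)=(0 4 3 6 1 5)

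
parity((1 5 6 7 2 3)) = odd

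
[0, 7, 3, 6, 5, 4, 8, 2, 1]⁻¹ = [0, 8, 7, 2, 5, 4, 3, 1, 6]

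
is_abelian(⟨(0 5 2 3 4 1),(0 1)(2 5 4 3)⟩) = no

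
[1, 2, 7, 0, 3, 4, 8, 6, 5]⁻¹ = [3, 0, 1, 4, 5, 8, 7, 2, 6]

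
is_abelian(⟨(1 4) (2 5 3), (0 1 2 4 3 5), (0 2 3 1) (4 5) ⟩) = no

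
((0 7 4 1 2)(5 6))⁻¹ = (0 2 1 4 7)(5 6)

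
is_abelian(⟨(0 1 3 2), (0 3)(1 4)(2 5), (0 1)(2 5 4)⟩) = no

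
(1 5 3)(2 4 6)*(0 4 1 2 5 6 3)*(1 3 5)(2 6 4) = (0 2 3 6 1 4 5)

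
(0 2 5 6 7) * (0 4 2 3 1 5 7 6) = (0 3 1 5)(2 7 4)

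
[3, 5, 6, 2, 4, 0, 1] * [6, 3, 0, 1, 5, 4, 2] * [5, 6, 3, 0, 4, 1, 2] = [6, 4, 3, 5, 1, 2, 0]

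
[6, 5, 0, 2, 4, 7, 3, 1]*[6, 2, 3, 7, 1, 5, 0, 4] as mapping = [0→0, 1→5, 2→6, 3→3, 4→1, 5→4, 6→7, 7→2] 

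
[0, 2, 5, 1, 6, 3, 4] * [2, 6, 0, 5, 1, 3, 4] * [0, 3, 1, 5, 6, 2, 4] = [1, 0, 5, 4, 6, 2, 3]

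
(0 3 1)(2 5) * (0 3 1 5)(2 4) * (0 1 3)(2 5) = (0 3 2 1)(4 5)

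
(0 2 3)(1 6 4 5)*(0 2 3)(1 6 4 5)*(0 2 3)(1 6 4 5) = (1 5 4 6)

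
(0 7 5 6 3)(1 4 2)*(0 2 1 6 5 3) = (0 7 3 2 6)(1 4)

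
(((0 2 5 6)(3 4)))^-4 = ()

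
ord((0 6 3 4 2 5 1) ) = 7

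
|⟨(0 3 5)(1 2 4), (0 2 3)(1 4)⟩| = 720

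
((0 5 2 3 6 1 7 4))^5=(0 1 2 4 6 5 7 3)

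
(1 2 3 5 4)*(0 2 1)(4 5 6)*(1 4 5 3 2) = (0 1 4)(3 6 5)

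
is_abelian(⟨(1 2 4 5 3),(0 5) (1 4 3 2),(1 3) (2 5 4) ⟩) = no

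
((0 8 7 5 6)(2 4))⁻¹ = (0 6 5 7 8)(2 4)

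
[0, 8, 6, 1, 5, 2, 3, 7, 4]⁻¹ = [0, 3, 5, 6, 8, 4, 2, 7, 1]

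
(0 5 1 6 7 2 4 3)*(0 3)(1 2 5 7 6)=(0 7 5 2 4)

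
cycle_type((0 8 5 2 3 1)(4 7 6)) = 3.6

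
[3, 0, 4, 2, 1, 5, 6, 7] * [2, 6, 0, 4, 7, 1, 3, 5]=[4, 2, 7, 0, 6, 1, 3, 5]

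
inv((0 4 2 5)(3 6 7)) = (0 5 2 4)(3 7 6)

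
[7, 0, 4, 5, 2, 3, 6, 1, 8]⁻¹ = [1, 7, 4, 5, 2, 3, 6, 0, 8]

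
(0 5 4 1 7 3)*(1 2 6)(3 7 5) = (0 3)(1 5 4 2 6)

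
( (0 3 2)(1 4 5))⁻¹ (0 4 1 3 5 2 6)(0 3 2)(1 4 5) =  (0 6 3 5 4 2 1)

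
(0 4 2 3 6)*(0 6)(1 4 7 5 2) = (0 7 5 2 3)(1 4)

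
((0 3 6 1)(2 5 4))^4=(2 5 4)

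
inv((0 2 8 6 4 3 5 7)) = (0 7 5 3 4 6 8 2)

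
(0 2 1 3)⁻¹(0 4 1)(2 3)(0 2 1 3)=(0 1)(2 4 3)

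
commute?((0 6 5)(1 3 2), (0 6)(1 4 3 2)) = no:(0 6 5)(1 3 2) * (0 6)(1 4 3 2) = (1 2 4 3)(5 6), (0 6)(1 4 3 2) * (0 6 5)(1 3 2) = (0 5)(1 4 2 3)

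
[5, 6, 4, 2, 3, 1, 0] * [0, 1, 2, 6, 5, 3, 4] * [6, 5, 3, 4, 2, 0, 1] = [4, 2, 0, 3, 1, 5, 6]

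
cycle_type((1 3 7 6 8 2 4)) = 7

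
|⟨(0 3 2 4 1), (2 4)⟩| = 120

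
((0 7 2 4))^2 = (0 2)(4 7)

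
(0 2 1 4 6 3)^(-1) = (0 3 6 4 1 2)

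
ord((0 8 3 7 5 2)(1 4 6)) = 6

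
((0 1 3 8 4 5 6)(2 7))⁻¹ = (0 6 5 4 8 3 1)(2 7)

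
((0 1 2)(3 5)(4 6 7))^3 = (3 5)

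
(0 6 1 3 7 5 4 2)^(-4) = (0 7)(1 4)(2 3)(5 6)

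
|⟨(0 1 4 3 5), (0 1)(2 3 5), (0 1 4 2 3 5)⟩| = 720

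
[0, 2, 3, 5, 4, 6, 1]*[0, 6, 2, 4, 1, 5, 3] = [0, 2, 4, 5, 1, 3, 6]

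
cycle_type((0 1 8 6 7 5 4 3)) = 8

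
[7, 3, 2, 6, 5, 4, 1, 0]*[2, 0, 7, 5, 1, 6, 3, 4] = [4, 5, 7, 3, 6, 1, 0, 2]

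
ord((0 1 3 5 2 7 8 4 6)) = 9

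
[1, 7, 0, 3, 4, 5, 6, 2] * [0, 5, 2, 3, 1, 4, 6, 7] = [5, 7, 0, 3, 1, 4, 6, 2]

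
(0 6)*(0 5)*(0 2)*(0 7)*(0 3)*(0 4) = (0 6 5 2 7 3 4)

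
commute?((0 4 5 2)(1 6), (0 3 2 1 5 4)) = no:(0 4 5 2)(1 6)*(0 3 2 1 5 4) = (1 6 5)(2 3), (0 3 2 1 5 4)*(0 4 5 2)(1 6) = (0 3)(1 2 6)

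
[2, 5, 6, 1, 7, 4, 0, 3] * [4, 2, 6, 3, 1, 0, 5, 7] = [6, 0, 5, 2, 7, 1, 4, 3]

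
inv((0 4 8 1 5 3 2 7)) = (0 7 2 3 5 1 8 4)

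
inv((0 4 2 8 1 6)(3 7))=(0 6 1 8 2 4)(3 7)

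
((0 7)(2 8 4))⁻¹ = (0 7)(2 4 8)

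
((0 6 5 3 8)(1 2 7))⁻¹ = (0 8 3 5 6)(1 7 2)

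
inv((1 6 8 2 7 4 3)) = (1 3 4 7 2 8 6)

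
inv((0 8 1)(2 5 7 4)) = (0 1 8)(2 4 7 5)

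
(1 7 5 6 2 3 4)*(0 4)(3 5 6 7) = (0 4 1 3)(2 5 7 6)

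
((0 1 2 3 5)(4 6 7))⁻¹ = (0 5 3 2 1)(4 7 6)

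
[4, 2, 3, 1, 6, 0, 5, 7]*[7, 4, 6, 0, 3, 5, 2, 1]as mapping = [0→3, 1→6, 2→0, 3→4, 4→2, 5→7, 6→5, 7→1]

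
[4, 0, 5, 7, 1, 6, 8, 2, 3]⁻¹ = [1, 4, 7, 8, 0, 2, 5, 3, 6]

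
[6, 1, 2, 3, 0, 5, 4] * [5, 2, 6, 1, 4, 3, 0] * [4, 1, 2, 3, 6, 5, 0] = [4, 2, 0, 1, 5, 3, 6]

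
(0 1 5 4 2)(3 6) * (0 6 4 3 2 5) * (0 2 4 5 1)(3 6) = (1 2 3 5 6 4)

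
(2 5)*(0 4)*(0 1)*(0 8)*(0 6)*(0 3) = (0 4 1 8 6 3)(2 5)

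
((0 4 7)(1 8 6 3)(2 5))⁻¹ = (0 7 4)(1 3 6 8)(2 5)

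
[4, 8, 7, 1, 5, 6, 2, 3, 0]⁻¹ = [8, 3, 6, 7, 0, 4, 5, 2, 1]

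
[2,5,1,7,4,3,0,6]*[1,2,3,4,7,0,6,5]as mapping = [0→3,1→0,2→2,3→5,4→7,5→4,6→1,7→6]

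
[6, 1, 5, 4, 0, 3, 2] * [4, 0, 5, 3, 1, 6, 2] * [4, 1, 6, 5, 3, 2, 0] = [6, 4, 0, 1, 3, 5, 2]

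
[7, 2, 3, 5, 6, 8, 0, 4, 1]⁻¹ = [6, 8, 1, 2, 7, 3, 4, 0, 5]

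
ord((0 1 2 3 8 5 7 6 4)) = 9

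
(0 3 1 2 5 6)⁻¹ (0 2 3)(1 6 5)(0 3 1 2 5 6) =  (0 6 2)(1 3 5)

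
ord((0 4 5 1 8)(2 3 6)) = 15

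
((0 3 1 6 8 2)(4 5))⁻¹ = (0 2 8 6 1 3)(4 5)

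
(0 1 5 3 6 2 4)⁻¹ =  (0 4 2 6 3 5 1)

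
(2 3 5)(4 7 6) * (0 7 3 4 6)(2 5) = (0 7)(2 4 3)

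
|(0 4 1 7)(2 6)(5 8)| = 4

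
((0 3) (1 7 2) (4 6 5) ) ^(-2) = (1 7 2) (4 6 5) 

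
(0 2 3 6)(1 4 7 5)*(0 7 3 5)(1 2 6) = (0 6 7)(1 4 3)(2 5)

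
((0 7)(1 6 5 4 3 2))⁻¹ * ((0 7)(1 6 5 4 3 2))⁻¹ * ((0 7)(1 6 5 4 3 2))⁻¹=(0 7)(1 4)(2 5)(3 6)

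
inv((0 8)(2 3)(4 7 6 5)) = (0 8)(2 3)(4 5 6 7)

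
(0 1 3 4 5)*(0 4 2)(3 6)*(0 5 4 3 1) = (1 6)(2 5 3)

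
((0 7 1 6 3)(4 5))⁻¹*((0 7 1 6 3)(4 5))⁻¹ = (0 6 7 3 1)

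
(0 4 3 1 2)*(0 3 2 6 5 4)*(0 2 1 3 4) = (0 2 4 1 6 5)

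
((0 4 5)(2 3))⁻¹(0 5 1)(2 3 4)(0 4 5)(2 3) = (0 1 4)(2 5 3)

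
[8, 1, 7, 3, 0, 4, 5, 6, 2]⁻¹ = [4, 1, 8, 3, 5, 6, 7, 2, 0]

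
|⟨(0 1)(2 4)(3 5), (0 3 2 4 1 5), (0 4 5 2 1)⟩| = 720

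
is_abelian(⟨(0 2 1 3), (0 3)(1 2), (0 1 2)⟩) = no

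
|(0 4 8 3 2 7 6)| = 7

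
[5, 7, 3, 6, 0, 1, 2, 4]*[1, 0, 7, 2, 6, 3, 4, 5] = [3, 5, 2, 4, 1, 0, 7, 6]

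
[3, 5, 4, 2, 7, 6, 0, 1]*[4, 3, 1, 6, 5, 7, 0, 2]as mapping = [0→6, 1→7, 2→5, 3→1, 4→2, 5→0, 6→4, 7→3]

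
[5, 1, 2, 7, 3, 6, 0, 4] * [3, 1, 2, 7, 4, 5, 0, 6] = [5, 1, 2, 6, 7, 0, 3, 4]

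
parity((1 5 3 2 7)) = even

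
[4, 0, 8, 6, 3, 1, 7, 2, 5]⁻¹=[1, 5, 7, 4, 0, 8, 3, 6, 2]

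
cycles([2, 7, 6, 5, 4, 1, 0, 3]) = (0 2 6)(1 7 3 5)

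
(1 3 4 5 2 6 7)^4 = (1 2 3 6 4 7 5)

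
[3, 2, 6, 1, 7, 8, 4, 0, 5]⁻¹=[7, 3, 1, 0, 6, 8, 2, 4, 5]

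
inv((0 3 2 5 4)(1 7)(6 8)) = (0 4 5 2 3)(1 7)(6 8)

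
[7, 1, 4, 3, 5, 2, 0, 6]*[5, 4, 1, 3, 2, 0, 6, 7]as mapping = [0→7, 1→4, 2→2, 3→3, 4→0, 5→1, 6→5, 7→6]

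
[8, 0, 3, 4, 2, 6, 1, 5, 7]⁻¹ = [1, 6, 4, 2, 3, 7, 5, 8, 0]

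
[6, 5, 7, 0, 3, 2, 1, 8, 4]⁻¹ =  [3, 6, 5, 4, 8, 1, 0, 2, 7]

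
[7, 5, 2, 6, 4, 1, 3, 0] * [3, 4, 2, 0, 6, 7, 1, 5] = [5, 7, 2, 1, 6, 4, 0, 3]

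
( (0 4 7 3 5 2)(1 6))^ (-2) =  (0 5 7)(2 3 4)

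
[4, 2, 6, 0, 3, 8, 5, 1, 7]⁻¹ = [3, 7, 1, 4, 0, 6, 2, 8, 5]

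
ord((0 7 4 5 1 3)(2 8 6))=6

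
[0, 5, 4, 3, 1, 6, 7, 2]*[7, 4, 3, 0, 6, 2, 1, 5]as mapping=[0→7, 1→2, 2→6, 3→0, 4→4, 5→1, 6→5, 7→3]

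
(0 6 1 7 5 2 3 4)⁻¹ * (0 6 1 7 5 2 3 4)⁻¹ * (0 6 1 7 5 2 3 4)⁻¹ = (0 2 1 4 5 6 3 7)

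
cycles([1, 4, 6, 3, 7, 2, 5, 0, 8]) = (0 1 4 7)(2 6 5)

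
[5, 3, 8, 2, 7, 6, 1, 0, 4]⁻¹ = [7, 6, 3, 1, 8, 0, 5, 4, 2]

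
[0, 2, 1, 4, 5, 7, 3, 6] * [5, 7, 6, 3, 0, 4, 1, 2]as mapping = [0→5, 1→6, 2→7, 3→0, 4→4, 5→2, 6→3, 7→1]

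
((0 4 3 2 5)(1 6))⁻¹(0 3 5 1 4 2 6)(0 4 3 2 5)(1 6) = (0 6 3 5 1 4 2)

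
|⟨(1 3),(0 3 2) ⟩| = 24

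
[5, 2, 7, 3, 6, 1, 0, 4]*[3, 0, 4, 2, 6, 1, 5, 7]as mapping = [0→1, 1→4, 2→7, 3→2, 4→5, 5→0, 6→3, 7→6]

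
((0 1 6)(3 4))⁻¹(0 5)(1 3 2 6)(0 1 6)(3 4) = (0 6 4 2)(1 5)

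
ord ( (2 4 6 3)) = 4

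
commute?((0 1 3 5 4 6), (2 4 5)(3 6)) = no:(0 1 3 5 4 6)*(2 4 5)(3 6) = (0 1 6)(2 4 3), (2 4 5)(3 6)*(0 1 3 5 4 6) = (0 1 3)(2 6 5)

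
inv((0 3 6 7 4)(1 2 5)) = (0 4 7 6 3)(1 5 2)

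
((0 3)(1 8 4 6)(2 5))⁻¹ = (0 3)(1 6 4 8)(2 5)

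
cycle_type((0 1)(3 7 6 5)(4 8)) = 2^2.4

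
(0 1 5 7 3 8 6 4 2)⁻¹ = (0 2 4 6 8 3 7 5 1)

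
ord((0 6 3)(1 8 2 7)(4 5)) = 12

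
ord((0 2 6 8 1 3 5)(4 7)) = 14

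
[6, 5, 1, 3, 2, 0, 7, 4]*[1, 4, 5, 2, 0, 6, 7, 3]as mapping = [0→7, 1→6, 2→4, 3→2, 4→5, 5→1, 6→3, 7→0]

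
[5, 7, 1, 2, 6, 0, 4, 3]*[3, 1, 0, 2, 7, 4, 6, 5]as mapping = [0→4, 1→5, 2→1, 3→0, 4→6, 5→3, 6→7, 7→2]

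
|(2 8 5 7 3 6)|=6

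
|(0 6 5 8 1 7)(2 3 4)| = 6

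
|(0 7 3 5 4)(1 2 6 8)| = 20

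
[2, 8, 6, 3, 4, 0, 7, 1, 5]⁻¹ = [5, 7, 0, 3, 4, 8, 2, 6, 1]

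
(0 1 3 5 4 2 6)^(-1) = (0 6 2 4 5 3 1)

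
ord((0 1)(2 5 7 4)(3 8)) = 4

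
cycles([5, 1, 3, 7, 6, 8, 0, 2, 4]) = (0 5 8 4 6)(2 3 7)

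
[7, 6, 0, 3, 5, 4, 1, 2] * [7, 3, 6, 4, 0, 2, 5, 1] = [1, 5, 7, 4, 2, 0, 3, 6]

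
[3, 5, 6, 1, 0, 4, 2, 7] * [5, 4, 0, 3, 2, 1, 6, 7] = [3, 1, 6, 4, 5, 2, 0, 7]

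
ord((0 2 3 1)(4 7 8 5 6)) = 20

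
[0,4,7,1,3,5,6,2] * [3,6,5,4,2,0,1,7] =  [3,2,7,6,4,0,1,5]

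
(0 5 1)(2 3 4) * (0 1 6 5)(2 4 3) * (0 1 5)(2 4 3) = (0 1 5 6)(2 4 3)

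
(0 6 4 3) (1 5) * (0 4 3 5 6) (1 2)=(1 6 3 4 5 2) 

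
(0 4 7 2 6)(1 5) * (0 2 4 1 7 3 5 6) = (0 1 6 2)(3 5 7 4)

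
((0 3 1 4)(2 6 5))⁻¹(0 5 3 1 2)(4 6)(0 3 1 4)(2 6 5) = (0 5)(1 4 6 3 2)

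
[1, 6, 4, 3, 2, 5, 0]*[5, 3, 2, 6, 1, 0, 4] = [3, 4, 1, 6, 2, 0, 5]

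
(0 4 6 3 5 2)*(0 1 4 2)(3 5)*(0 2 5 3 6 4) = (0 5 2 1)(3 6)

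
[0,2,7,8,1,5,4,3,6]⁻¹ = [0,4,1,7,6,5,8,2,3]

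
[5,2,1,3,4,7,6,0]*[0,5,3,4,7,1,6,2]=[1,3,5,4,7,2,6,0]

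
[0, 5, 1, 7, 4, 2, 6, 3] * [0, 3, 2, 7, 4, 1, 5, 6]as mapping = [0→0, 1→1, 2→3, 3→6, 4→4, 5→2, 6→5, 7→7]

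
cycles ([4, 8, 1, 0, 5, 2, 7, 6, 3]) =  (0 4 5 2 1 8 3)(6 7)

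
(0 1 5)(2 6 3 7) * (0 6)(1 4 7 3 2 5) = (0 4 7 5 6 2)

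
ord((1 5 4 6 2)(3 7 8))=15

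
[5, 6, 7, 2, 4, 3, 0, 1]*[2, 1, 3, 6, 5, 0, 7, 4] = [0, 7, 4, 3, 5, 6, 2, 1]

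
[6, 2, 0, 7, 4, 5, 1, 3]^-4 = [0, 1, 2, 3, 4, 5, 6, 7]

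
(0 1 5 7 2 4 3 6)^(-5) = (0 7 3 1 2 6 5 4)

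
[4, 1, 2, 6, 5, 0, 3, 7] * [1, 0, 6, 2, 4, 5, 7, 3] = [4, 0, 6, 7, 5, 1, 2, 3]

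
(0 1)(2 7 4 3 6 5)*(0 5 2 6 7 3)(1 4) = (0 4)(1 5 6 2 3 7)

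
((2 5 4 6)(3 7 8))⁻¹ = (2 6 4 5)(3 8 7)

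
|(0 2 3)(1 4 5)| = 3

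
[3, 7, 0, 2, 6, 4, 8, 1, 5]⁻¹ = [2, 7, 3, 0, 5, 8, 4, 1, 6]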